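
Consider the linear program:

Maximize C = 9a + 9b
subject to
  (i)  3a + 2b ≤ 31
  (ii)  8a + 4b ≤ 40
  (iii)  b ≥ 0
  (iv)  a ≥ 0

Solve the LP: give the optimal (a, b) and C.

Vertices and C = 9a + 9b:
  (5, 0) → C = 45
  (0, 10) → C = 90
  (0, 0) → C = 0

The optimum lies where 8a + 4b = 40 and a = 0.
Solving simultaneously gives a = 0, b = 10.

a = 0, b = 10, maximum C = 90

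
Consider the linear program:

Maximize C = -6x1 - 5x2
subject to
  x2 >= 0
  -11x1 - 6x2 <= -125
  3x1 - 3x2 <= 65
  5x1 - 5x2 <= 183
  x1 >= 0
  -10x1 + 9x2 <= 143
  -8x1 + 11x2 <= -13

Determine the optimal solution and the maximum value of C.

x1 = 125/11, x2 = 0, maximum C = -750/11

Extreme points and C = -6x1 - 5x2:
  (125/11, 0) → C = -750/11
  (65/3, 0) → C = -130
  (1453/169, 857/169) → C = -13003/169
  (676/9, 481/9) → C = -6461/9

The optimum lies where x2 = 0 and -11x1 - 6x2 = -125.
Solving simultaneously gives x1 = 125/11, x2 = 0.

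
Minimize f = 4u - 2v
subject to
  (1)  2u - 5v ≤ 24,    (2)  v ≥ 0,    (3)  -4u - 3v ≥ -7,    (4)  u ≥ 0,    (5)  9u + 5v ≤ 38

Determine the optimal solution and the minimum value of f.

u = 0, v = 7/3, minimum f = -14/3

Extreme points and f = 4u - 2v:
  (7/4, 0) → f = 7
  (0, 0) → f = 0
  (0, 7/3) → f = -14/3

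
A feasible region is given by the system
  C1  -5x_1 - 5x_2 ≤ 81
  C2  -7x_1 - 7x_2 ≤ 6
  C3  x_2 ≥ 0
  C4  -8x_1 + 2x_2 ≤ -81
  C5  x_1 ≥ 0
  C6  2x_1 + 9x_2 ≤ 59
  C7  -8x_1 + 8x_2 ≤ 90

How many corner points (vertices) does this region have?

3

Intersecting each pair of boundary lines and keeping only the points that satisfy every inequality leaves:
  (81/8, 0)
  (59/2, 0)
  (847/76, 155/38)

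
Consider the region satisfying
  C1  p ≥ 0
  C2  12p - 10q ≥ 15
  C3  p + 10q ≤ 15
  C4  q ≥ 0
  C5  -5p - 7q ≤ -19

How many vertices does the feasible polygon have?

4

Intersecting each pair of boundary lines and keeping only the points that satisfy every inequality leaves:
  (30/13, 33/26)
  (295/134, 153/134)
  (15, 0)
  (19/5, 0)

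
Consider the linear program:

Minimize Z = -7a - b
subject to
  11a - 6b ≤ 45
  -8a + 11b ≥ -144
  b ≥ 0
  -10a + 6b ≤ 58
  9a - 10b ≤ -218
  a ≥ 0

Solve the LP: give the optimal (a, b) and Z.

a = 103, b = 544/3, minimum Z = -2707/3

Corner points and Z = -7a - b:
  (103, 544/3) → Z = -2707/3
  (879/28, 2803/56) → Z = -15109/56
  (364/23, 829/23) → Z = -3377/23

The optimum lies where 11a - 6b = 45 and -10a + 6b = 58.
Solving simultaneously gives a = 103, b = 544/3.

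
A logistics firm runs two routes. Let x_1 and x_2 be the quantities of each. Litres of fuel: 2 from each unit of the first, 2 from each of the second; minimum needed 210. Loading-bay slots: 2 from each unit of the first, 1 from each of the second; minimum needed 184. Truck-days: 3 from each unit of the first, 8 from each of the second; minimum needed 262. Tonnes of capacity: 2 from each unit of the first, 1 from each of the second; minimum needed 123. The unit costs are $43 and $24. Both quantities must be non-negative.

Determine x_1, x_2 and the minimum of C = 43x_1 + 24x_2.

Feasible corners and C = 43x_1 + 24x_2:
  (0, 184) → C = 4416
  (105, 0) → C = 4515
  (79, 26) → C = 4021
The feasible region is unbounded (it extends along (0, 1), (1, 0)), but C strictly increases along every unbounded feasible direction, so there is no improving ray and the minimum is attained at a vertex.

The optimum lies where 2x_1 + 2x_2 = 210 and 2x_1 + x_2 = 184.
Solving simultaneously gives x_1 = 79, x_2 = 26.

x_1 = 79, x_2 = 26, minimum C = 4021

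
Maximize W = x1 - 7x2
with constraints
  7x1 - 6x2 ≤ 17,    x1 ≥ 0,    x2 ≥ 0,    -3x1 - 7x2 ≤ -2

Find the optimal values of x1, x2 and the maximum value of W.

Corner points and W = x1 - 7x2:
  (17/7, 0) → W = 17/7
  (0, 2/7) → W = -2
  (2/3, 0) → W = 2/3
The feasible region is unbounded (it extends along (0, 1), (6, 7)), but W strictly decreases along every unbounded feasible direction, so there is no improving ray and the maximum is attained at a vertex.

x1 = 17/7, x2 = 0, maximum W = 17/7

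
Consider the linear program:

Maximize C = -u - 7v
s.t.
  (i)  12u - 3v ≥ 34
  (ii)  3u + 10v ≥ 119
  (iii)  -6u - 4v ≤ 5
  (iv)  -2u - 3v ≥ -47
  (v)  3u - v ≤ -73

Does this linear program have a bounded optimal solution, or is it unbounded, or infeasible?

The boundaries 12u - 3v = 34 and 3u + 10v = 119 meet at (697/129, 442/43), but that point violates 3u - v ≤ -73. Every candidate vertex is excluded by some other constraint, so the feasible region is empty.

infeasible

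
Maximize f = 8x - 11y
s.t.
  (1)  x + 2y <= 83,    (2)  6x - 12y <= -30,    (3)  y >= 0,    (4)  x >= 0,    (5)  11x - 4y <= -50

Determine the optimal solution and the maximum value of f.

Extreme points and f = 8x - 11y:
  (0, 83/2) → f = -913/2
  (116/13, 963/26) → f = -8737/26
  (0, 25/2) → f = -275/2

The binding constraints are x = 0 and 11x - 4y = -50.
Solving simultaneously gives x = 0, y = 25/2.

x = 0, y = 25/2, maximum f = -275/2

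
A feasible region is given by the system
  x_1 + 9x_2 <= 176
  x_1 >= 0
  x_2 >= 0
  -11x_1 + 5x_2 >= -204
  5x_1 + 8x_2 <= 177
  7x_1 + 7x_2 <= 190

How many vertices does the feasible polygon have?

The feasible vertices (each the meet of two boundaries and inside every other half-plane) are:
  (0, 176/9)
  (5, 19)
  (0, 0)
  (204/11, 0)
  (1189/56, 331/56)
  (281/21, 289/21)

6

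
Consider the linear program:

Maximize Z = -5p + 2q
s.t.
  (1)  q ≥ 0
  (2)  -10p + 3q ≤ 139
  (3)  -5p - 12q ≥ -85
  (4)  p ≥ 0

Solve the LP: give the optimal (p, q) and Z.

Vertices and Z = -5p + 2q:
  (17, 0) → Z = -85
  (0, 0) → Z = 0
  (0, 85/12) → Z = 85/6

The binding constraints are -5p - 12q = -85 and p = 0.
Solving simultaneously gives p = 0, q = 85/12.

p = 0, q = 85/12, maximum Z = 85/6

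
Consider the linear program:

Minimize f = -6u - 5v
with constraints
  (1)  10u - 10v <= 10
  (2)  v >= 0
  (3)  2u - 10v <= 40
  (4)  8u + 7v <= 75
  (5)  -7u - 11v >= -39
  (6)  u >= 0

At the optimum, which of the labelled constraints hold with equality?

Extreme points and f = -6u - 5v:
  (1, 0) → f = -6
  (25/9, 16/9) → f = -230/9
  (0, 0) → f = 0
  (0, 39/11) → f = -195/11

The minimum is at (25/9, 16/9). Substituting into each constraint, equality holds for (1) and (5); the remaining constraints have slack.

(1) and (5)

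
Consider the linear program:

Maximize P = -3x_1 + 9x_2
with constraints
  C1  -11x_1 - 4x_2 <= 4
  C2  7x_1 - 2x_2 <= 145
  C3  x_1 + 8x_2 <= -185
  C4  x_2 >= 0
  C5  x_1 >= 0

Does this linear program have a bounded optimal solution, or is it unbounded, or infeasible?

infeasible

The boundaries -11x_1 - 4x_2 = 4 and 7x_1 - 2x_2 = 145 meet at (286/25, -1623/50), but that point violates x_2 ≥ 0. Every candidate vertex is excluded by some other constraint, so the feasible region is empty.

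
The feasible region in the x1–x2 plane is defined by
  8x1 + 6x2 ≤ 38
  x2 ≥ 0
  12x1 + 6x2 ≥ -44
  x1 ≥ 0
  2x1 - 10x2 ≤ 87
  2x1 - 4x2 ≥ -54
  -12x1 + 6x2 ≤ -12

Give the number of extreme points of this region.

The feasible vertices (each the meet of two boundaries and inside every other half-plane) are:
  (19/4, 0)
  (5/2, 3)
  (1, 0)

3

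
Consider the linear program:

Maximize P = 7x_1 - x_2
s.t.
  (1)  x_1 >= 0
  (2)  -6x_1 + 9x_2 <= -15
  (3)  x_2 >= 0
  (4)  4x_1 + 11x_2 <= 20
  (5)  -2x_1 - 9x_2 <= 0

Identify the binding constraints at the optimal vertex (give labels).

Corner points and P = 7x_1 - x_2:
  (5/2, 0) → P = 35/2
  (115/34, 10/17) → P = 785/34
  (5, 0) → P = 35

The maximum is at (5, 0). Substituting into each constraint, equality holds for (3) and (4); the remaining constraints have slack.

(3) and (4)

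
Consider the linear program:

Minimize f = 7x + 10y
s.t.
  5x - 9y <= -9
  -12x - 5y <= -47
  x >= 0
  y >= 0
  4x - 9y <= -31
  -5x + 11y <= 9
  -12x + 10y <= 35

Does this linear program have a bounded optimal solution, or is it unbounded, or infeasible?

infeasible

The boundaries 5x - 9y = -9 and 4x - 9y = -31 meet at (22, 119/9), but that point violates -5x + 11y ≤ 9. Every candidate vertex is excluded by some other constraint, so the feasible region is empty.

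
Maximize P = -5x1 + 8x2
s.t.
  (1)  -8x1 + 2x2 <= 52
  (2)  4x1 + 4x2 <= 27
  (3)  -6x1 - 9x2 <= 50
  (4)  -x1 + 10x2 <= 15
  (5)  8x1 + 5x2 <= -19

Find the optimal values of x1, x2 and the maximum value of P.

Feasible corners and P = -5x1 + 8x2:
  (-142/21, -22/21) → P = 178/7
  (-245/39, 34/39) → P = 499/13
  (79/42, -143/21) → P = -2683/42
  (-53/17, 101/85) → P = 2133/85

The binding constraints are -8x1 + 2x2 = 52 and -x1 + 10x2 = 15.
Solving simultaneously gives x1 = -245/39, x2 = 34/39.

x1 = -245/39, x2 = 34/39, maximum P = 499/13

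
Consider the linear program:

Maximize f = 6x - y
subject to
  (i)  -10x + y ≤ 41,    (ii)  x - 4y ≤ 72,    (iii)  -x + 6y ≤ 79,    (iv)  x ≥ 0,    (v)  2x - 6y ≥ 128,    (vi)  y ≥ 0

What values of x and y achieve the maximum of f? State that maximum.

x = 374, y = 151/2, maximum f = 4337/2

Vertices and f = 6x - y:
  (374, 151/2) → f = 4337/2
  (72, 0) → f = 432
  (207, 143/3) → f = 3583/3
  (64, 0) → f = 384

The binding constraints are x - 4y = 72 and -x + 6y = 79.
Solving simultaneously gives x = 374, y = 151/2.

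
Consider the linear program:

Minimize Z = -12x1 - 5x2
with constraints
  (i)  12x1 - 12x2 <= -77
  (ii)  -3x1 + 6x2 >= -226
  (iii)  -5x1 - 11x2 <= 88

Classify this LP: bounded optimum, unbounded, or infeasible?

From the feasible point (-1903/192, -671/192), moving in the direction (12, 12) keeps every constraint satisfied while Z decreases without bound.

unbounded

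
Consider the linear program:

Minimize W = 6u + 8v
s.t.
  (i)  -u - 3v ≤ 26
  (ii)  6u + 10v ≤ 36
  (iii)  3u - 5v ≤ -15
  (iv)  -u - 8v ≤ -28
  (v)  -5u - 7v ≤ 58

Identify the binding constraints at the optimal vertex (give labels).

(ii) and (v)

Extreme points and W = 6u + 8v:
  (4/19, 66/19) → W = 552/19
  (-104, 66) → W = -96
  (-20, 6) → W = -72

The minimum is at (-104, 66). Substituting into each constraint, equality holds for (ii) and (v); the remaining constraints have slack.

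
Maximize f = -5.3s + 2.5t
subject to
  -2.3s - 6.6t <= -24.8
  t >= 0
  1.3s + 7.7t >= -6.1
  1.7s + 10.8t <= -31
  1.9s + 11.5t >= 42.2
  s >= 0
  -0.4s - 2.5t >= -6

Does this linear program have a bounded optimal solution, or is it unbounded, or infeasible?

infeasible

The boundaries 1.7s + 10.8t = -31 and 1.9s + 11.5t = 42.2 meet at (81226/97, -13064/97), but that point violates t ≥ 0. Every candidate vertex is excluded by some other constraint, so the feasible region is empty.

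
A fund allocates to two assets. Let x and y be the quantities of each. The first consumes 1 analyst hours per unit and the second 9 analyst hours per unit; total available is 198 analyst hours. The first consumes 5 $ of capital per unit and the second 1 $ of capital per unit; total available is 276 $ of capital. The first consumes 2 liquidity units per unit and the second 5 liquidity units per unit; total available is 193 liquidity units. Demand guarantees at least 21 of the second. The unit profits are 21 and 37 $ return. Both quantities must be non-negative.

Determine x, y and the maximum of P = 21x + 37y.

x = 9, y = 21, maximum P = 966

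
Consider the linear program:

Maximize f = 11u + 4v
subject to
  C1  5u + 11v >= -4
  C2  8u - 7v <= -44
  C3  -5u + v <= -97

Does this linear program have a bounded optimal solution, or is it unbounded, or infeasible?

unbounded

From the feasible point (241/9, 332/9), moving in the direction (1, 5) keeps every constraint satisfied while f increases without bound.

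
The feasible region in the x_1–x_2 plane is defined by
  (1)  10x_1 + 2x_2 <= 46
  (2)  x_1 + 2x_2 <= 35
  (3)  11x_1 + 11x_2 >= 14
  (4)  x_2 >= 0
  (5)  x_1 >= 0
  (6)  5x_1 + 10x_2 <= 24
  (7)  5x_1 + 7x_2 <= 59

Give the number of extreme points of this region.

5

Pairwise boundary intersections that survive every other constraint:
  (23/5, 0)
  (206/45, 1/9)
  (14/11, 0)
  (0, 14/11)
  (0, 12/5)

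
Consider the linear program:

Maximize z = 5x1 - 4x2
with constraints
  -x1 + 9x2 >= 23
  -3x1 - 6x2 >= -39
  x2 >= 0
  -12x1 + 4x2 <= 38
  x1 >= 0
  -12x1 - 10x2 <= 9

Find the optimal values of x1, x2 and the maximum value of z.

x1 = 71/11, x2 = 36/11, maximum z = 211/11

Feasible corners and z = 5x1 - 4x2:
  (71/11, 36/11) → z = 211/11
  (0, 23/9) → z = -92/9
  (0, 13/2) → z = -26

At the optimal vertex, -x1 + 9x2 = 23 and -3x1 - 6x2 = -39.
Solving simultaneously gives x1 = 71/11, x2 = 36/11.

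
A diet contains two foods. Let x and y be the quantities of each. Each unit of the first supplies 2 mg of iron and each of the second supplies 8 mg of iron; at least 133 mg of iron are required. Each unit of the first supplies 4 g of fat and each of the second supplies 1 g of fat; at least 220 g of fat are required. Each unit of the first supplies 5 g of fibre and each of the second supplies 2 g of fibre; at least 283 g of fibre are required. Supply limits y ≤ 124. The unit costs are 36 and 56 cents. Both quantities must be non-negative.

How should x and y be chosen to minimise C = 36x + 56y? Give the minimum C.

x = 111/2, y = 11/4, minimum C = 2152

Vertices and C = 36x + 56y:
  (133/2, 0) → C = 2394
  (111/2, 11/4) → C = 2152
  (157/3, 32/3) → C = 7444/3
  (24, 124) → C = 7808
The feasible region is unbounded (it extends along (1, 0)), but C strictly increases along every unbounded feasible direction, so there is no improving ray and the minimum is attained at a vertex.

The optimum lies where 2x + 8y = 133 and 5x + 2y = 283.
Solving simultaneously gives x = 111/2, y = 11/4.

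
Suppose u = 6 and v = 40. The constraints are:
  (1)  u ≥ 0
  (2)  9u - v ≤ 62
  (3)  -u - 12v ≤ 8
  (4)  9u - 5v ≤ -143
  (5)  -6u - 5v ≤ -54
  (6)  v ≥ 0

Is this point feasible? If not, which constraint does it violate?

feasible

(1): 6 ≥ 0 ✓
(2): 14 ≤ 62 ✓
(3): -486 ≤ 8 ✓
(4): -146 ≤ -143 ✓
(5): -236 ≤ -54 ✓
(6): 40 ≥ 0 ✓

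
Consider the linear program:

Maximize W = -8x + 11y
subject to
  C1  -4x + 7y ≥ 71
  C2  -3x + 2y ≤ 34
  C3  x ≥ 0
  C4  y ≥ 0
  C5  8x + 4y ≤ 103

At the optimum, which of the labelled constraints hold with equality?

C2 and C5

Extreme points and W = -8x + 11y:
  (0, 71/7) → W = 781/7
  (437/72, 245/18) → W = 607/6
  (0, 17) → W = 187
  (5/2, 83/4) → W = 833/4

The maximum is at (5/2, 83/4). Substituting into each constraint, equality holds for C2 and C5; the remaining constraints have slack.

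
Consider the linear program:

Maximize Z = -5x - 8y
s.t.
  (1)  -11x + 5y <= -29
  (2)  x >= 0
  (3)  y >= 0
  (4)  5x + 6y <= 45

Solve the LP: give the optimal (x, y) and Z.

x = 29/11, y = 0, maximum Z = -145/11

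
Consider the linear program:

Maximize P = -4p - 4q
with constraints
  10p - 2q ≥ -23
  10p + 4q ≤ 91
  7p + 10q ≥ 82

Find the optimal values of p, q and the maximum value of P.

p = -11/19, q = 327/38, maximum P = -610/19

Extreme points and P = -4p - 4q:
  (3/2, 19) → P = -82
  (-11/19, 327/38) → P = -610/19
  (97/12, 61/24) → P = -85/2

The binding constraints are 10p - 2q = -23 and 7p + 10q = 82.
Solving simultaneously gives p = -11/19, q = 327/38.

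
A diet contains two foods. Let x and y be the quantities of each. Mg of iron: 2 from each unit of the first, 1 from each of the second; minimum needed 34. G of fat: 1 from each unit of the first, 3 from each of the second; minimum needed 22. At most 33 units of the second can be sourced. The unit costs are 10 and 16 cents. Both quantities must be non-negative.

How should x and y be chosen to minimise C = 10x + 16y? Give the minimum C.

x = 16, y = 2, minimum C = 192

Extreme points and C = 10x + 16y:
  (22, 0) → C = 220
  (16, 2) → C = 192
  (1/2, 33) → C = 533
The feasible region is unbounded (it extends along (1, 0)), but C strictly increases along every unbounded feasible direction, so there is no improving ray and the minimum is attained at a vertex.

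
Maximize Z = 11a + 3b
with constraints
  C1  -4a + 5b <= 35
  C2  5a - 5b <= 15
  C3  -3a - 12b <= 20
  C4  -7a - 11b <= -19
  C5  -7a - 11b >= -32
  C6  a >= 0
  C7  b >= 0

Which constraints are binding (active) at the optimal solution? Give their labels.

C2 and C5

Corner points and Z = 11a + 3b:
  (65/18, 11/18) → Z = 374/9
  (3, 0) → Z = 33
  (0, 19/11) → Z = 57/11
  (19/7, 0) → Z = 209/7
  (0, 32/11) → Z = 96/11

The maximum is at (65/18, 11/18). Substituting into each constraint, equality holds for C2 and C5; the remaining constraints have slack.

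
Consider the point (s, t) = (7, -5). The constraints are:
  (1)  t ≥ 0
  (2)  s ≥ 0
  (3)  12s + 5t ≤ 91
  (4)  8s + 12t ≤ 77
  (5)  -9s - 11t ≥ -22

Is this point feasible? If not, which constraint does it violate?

Constraint (1): t = -5, which is not ≥ 0. All other constraints are satisfied.

not feasible — violates (1)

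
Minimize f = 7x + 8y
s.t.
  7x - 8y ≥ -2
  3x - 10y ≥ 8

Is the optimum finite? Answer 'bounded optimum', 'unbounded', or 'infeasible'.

unbounded

From the feasible point (-42/23, -31/23), moving in the direction (-8, -7) keeps every constraint satisfied while f decreases without bound.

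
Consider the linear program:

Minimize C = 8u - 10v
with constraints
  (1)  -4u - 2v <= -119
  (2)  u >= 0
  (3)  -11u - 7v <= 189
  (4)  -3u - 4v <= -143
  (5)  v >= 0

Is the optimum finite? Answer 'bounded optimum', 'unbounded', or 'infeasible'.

unbounded

From the feasible point (0, 119/2), moving in the direction (0, 1) keeps every constraint satisfied while C decreases without bound.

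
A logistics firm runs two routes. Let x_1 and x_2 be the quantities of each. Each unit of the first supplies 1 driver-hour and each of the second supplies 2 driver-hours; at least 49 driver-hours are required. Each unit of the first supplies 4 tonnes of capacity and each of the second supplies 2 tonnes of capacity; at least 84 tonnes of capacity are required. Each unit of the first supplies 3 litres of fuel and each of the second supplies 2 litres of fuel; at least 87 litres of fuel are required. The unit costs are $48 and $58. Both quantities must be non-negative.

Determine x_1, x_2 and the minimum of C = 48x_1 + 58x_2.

x_1 = 19, x_2 = 15, minimum C = 1782

The feasible region is unbounded (it extends along (0, 1), (1, 0)), but C strictly increases along every unbounded feasible direction, so there is no improving ray and the minimum is attained at a vertex.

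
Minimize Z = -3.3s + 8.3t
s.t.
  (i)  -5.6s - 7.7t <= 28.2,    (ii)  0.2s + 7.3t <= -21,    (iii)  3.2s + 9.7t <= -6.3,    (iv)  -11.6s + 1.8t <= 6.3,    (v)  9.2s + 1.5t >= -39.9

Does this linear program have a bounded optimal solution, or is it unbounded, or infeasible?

unbounded

From the feasible point (-9927/9940, -7296/2485), moving in the direction (7.7, -5.6) keeps every constraint satisfied while Z decreases without bound.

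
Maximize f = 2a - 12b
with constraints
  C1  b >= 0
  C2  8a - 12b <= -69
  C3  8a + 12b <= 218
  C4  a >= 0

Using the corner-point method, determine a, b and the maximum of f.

a = 0, b = 23/4, maximum f = -69

Corner points and f = 2a - 12b:
  (149/16, 287/24) → f = -999/8
  (0, 23/4) → f = -69
  (0, 109/6) → f = -218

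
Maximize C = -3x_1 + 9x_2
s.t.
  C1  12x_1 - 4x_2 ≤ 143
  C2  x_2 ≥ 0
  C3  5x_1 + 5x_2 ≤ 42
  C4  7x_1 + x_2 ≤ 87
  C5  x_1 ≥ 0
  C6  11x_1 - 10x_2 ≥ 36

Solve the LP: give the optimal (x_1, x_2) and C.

Vertices and C = -3x_1 + 9x_2:
  (42/5, 0) → C = -126/5
  (36/11, 0) → C = -108/11
  (40/7, 94/35) → C = 246/35

x_1 = 40/7, x_2 = 94/35, maximum C = 246/35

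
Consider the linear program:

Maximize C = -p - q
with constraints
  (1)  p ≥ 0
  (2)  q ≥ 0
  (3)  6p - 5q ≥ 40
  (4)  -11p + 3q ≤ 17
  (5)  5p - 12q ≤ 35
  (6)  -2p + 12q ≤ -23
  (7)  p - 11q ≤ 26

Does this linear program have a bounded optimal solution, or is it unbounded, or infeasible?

infeasible

The boundaries q = 0 and 6p - 5q = 40 meet at (20/3, 0), but that point violates -2p + 12q ≤ -23. Every candidate vertex is excluded by some other constraint, so the feasible region is empty.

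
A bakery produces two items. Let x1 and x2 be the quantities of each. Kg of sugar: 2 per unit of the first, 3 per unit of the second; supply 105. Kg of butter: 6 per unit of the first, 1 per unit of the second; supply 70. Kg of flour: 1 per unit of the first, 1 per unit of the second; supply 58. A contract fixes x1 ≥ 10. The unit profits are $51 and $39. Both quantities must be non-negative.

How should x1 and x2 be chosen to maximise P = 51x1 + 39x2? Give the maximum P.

x1 = 10, x2 = 10, maximum P = 900

Corner points and P = 51x1 + 39x2:
  (35/3, 0) → P = 595
  (10, 0) → P = 510
  (10, 10) → P = 900

The binding constraints are 6x1 + x2 = 70 and x1 = 10.
Solving simultaneously gives x1 = 10, x2 = 10.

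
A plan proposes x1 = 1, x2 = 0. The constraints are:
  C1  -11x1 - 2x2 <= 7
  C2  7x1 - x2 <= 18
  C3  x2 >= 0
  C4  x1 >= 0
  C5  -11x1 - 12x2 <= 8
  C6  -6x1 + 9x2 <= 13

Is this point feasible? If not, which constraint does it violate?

feasible

C1: -11 ≤ 7 ✓
C2: 7 ≤ 18 ✓
C3: 0 ≥ 0 ✓
C4: 1 ≥ 0 ✓
C5: -11 ≤ 8 ✓
C6: -6 ≤ 13 ✓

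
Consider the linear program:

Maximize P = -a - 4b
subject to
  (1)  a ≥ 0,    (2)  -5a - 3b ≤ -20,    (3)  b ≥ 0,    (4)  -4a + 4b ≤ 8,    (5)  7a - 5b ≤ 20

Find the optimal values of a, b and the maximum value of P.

Vertices and P = -a - 4b:
  (7/4, 15/4) → P = -67/4
  (80/23, 20/23) → P = -160/23
  (15, 17) → P = -83

a = 80/23, b = 20/23, maximum P = -160/23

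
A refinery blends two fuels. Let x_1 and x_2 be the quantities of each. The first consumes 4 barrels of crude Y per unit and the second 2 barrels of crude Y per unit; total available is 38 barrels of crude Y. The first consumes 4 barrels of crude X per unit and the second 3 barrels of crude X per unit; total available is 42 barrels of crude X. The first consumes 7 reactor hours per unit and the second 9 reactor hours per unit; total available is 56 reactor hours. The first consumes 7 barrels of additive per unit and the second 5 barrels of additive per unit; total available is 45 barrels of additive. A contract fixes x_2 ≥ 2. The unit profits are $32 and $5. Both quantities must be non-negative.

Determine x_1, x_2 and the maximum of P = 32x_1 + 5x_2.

x_1 = 5, x_2 = 2, maximum P = 170

Feasible corners and P = 32x_1 + 5x_2:
  (0, 56/9) → P = 280/9
  (0, 2) → P = 10
  (125/28, 11/4) → P = 4385/28
  (5, 2) → P = 170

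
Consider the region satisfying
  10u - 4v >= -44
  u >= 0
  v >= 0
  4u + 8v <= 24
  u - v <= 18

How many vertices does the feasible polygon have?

Of the 10 pairwise boundary intersections, those satisfying every inequality are:
  (0, 0)
  (0, 3)
  (6, 0)

3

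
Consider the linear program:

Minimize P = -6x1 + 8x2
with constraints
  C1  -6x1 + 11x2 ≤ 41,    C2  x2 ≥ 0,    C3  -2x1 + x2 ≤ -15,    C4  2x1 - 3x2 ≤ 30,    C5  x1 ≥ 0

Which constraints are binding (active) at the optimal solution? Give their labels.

Extreme points and P = -6x1 + 8x2:
  (103/8, 43/4) → P = 35/4
  (453/4, 131/2) → P = -311/2
  (15/2, 0) → P = -45
  (15, 0) → P = -90

The minimum is at (453/4, 131/2). Substituting into each constraint, equality holds for C1 and C4; the remaining constraints have slack.

C1 and C4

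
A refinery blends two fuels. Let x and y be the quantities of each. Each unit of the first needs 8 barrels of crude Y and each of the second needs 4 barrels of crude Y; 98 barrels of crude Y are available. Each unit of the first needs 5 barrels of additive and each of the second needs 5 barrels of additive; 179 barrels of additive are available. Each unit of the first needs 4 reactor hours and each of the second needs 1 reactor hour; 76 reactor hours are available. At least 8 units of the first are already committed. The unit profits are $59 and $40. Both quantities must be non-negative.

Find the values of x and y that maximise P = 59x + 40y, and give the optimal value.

Corner points and P = 59x + 40y:
  (49/4, 0) → P = 2891/4
  (8, 0) → P = 472
  (8, 17/2) → P = 812

The optimum lies where 8x + 4y = 98 and x = 8.
Solving simultaneously gives x = 8, y = 17/2.

x = 8, y = 17/2, maximum P = 812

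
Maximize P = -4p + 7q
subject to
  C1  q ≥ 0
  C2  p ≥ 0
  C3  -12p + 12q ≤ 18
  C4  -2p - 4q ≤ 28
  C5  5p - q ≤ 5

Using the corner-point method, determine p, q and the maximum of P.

Vertices and P = -4p + 7q:
  (0, 0) → P = 0
  (1, 0) → P = -4
  (0, 3/2) → P = 21/2
  (13/8, 25/8) → P = 123/8

p = 13/8, q = 25/8, maximum P = 123/8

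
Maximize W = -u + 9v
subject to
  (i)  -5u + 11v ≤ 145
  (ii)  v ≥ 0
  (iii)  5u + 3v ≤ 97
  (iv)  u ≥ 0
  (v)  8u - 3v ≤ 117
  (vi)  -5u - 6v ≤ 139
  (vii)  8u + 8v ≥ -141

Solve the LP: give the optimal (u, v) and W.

Extreme points and W = -u + 9v:
  (316/35, 121/7) → W = 5129/35
  (0, 145/11) → W = 1305/11
  (0, 0) → W = 0
  (117/8, 0) → W = -117/8
  (214/13, 191/39) → W = 359/13

u = 316/35, v = 121/7, maximum W = 5129/35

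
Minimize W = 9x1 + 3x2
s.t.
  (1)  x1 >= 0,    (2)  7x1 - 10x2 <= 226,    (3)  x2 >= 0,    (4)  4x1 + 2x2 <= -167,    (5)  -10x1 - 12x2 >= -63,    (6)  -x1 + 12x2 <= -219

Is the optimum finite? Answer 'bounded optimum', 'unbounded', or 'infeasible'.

infeasible

The boundaries -10x1 - 12x2 = -63 and -x1 + 12x2 = -219 meet at (282/11, -709/44), but that point violates 7x1 - 10x2 ≤ 226. Every candidate vertex is excluded by some other constraint, so the feasible region is empty.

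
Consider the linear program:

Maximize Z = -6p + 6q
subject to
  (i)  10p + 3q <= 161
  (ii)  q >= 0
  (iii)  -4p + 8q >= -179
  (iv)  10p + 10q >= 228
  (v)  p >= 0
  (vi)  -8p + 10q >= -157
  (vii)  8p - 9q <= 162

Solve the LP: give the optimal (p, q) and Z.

p = 0, q = 161/3, maximum Z = 322

Feasible corners and Z = -6p + 6q:
  (463/35, 67/7) → Z = -768/35
  (0, 161/3) → Z = 322
  (0, 114/5) → Z = 684/5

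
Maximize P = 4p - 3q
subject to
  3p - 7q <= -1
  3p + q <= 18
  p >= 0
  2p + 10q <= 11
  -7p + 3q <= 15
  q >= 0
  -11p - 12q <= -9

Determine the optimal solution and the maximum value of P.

p = 67/44, q = 35/44, maximum P = 163/44

Feasible corners and P = 4p - 3q:
  (67/44, 35/44) → P = 163/44
  (51/113, 38/113) → P = 90/113
  (0, 11/10) → P = -33/10
  (0, 3/4) → P = -9/4

The binding constraints are 3p - 7q = -1 and 2p + 10q = 11.
Solving simultaneously gives p = 67/44, q = 35/44.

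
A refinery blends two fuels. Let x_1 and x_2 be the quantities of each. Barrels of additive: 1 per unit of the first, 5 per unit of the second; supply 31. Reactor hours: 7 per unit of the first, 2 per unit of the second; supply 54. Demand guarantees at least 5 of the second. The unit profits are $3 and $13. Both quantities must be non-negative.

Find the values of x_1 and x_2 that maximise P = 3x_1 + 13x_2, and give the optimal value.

Extreme points and P = 3x_1 + 13x_2:
  (0, 31/5) → P = 403/5
  (0, 5) → P = 65
  (6, 5) → P = 83

At the optimal vertex, x_1 + 5x_2 = 31 and x_2 = 5.
Solving simultaneously gives x_1 = 6, x_2 = 5.

x_1 = 6, x_2 = 5, maximum P = 83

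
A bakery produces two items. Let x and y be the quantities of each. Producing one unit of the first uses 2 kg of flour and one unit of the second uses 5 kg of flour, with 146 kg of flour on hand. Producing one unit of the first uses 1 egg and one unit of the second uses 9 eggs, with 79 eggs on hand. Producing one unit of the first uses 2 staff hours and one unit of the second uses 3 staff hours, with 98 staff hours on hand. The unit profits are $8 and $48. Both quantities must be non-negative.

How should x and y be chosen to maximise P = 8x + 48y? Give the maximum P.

Extreme points and P = 8x + 48y:
  (0, 0) → P = 0
  (0, 79/9) → P = 1264/3
  (49, 0) → P = 392
  (43, 4) → P = 536

At the optimal vertex, x + 9y = 79 and 2x + 3y = 98.
Solving simultaneously gives x = 43, y = 4.

x = 43, y = 4, maximum P = 536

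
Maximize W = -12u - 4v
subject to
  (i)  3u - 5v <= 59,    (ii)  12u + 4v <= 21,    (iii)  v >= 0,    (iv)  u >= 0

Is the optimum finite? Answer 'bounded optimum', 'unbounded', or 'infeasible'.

bounded optimum

Corner points and W = -12u - 4v:
  (7/4, 0) → W = -21
  (0, 21/4) → W = -21
  (0, 0) → W = 0
The feasible region has finitely many vertices and no improving ray; the maximum is 0 at (0, 0).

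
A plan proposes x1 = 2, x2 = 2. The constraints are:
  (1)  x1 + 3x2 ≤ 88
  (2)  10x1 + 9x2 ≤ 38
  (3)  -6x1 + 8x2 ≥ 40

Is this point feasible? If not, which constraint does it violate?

not feasible — violates (3)

Constraint (3): -6x1 + 8x2 = 4, which is not ≥ 40. All other constraints are satisfied.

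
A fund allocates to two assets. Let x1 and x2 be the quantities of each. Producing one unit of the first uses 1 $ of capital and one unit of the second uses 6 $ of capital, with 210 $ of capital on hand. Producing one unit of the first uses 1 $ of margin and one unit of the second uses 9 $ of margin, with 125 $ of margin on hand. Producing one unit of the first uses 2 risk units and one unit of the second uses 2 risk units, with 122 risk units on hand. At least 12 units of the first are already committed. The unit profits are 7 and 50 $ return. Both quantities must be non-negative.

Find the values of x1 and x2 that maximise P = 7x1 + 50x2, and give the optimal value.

x1 = 53, x2 = 8, maximum P = 771

Vertices and P = 7x1 + 50x2:
  (61, 0) → P = 427
  (12, 0) → P = 84
  (53, 8) → P = 771
  (12, 113/9) → P = 6406/9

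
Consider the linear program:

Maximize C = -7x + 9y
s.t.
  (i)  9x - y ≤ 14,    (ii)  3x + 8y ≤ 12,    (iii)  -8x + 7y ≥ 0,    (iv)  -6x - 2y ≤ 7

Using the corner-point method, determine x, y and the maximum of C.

x = -40/21, y = 31/14, maximum C = 1397/42

Vertices and C = -7x + 9y:
  (84/85, 96/85) → C = 276/85
  (-40/21, 31/14) → C = 1397/42
  (-49/58, -28/29) → C = -161/58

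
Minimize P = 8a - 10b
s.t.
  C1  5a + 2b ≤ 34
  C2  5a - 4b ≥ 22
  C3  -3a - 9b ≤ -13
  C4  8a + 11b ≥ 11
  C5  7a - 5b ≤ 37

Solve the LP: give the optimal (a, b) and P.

a = 6, b = 2, minimum P = 28

Corner points and P = 8a - 10b:
  (6, 2) → P = 28
  (244/39, 53/39) → P = 474/13
  (250/57, -1/57) → P = 670/19
  (199/39, -10/39) → P = 564/13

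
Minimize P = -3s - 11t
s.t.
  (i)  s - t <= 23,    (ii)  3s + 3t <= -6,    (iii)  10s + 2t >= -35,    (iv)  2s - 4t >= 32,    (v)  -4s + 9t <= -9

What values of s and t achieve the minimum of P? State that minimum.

Corner points and P = -3s - 11t:
  (21/2, -25/2) → P = 106
  (11/12, -265/12) → P = 1441/6
  (4, -6) → P = 54
  (-19/11, -195/22) → P = 2259/22

The binding constraints are 3s + 3t = -6 and 2s - 4t = 32.
Solving simultaneously gives s = 4, t = -6.

s = 4, t = -6, minimum P = 54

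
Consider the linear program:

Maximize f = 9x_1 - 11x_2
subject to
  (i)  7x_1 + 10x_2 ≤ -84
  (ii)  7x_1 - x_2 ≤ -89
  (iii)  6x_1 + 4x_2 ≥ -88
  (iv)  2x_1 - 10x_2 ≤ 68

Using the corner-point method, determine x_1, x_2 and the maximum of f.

Corner points and f = 9x_1 - 11x_2:
  (-974/77, 5/11) → f = -9151/77
  (-17, 7/2) → f = -383/2
  (-222/17, -41/17) → f = -91

The binding constraints are 7x_1 - x_2 = -89 and 6x_1 + 4x_2 = -88.
Solving simultaneously gives x_1 = -222/17, x_2 = -41/17.

x_1 = -222/17, x_2 = -41/17, maximum f = -91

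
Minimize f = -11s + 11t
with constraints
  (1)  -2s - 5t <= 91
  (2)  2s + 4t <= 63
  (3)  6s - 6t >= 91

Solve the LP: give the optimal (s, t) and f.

s = 679/2, t = -154, minimum f = -10857/2

Vertices and f = -11s + 11t:
  (679/2, -154) → f = -10857/2
  (-13/6, -52/3) → f = -1001/6
  (371/18, 49/9) → f = -1001/6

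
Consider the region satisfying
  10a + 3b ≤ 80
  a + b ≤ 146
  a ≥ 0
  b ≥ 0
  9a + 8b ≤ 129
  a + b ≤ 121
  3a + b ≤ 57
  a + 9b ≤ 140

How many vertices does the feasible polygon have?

Pairwise boundary intersections that survive every other constraint:
  (8, 0)
  (253/53, 570/53)
  (0, 0)
  (0, 140/9)
  (41/73, 1131/73)

5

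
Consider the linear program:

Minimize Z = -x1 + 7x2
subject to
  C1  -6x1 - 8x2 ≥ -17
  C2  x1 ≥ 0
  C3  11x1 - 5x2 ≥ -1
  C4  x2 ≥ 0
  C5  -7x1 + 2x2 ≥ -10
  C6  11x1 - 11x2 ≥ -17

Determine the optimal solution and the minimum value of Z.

Corner points and Z = -x1 + 7x2:
  (77/118, 193/118) → Z = 637/59
  (57/34, 59/68) → Z = 299/68
  (0, 1/5) → Z = 7/5
  (0, 0) → Z = 0
  (10/7, 0) → Z = -10/7

At the optimal vertex, x2 = 0 and -7x1 + 2x2 = -10.
Solving simultaneously gives x1 = 10/7, x2 = 0.

x1 = 10/7, x2 = 0, minimum Z = -10/7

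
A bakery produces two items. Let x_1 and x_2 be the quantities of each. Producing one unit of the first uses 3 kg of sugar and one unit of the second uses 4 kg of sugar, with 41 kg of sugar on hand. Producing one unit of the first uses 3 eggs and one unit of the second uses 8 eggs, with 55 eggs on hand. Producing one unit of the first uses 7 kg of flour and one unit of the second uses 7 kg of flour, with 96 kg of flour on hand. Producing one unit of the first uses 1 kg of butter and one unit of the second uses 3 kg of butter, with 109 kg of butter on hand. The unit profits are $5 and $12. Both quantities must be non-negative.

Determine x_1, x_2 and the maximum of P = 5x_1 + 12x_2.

Extreme points and P = 5x_1 + 12x_2:
  (0, 0) → P = 0
  (0, 55/8) → P = 165/2
  (41/3, 0) → P = 205/3
  (9, 7/2) → P = 87

x_1 = 9, x_2 = 7/2, maximum P = 87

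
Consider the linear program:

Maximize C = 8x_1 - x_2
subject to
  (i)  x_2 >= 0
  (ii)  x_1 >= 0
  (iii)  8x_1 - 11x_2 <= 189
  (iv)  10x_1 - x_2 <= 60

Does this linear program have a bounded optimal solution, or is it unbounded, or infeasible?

Feasible corners and C = 8x_1 - x_2:
  (0, 0) → C = 0
  (6, 0) → C = 48
The feasible region has finitely many vertices and no improving ray; the maximum is 48 at (6, 0).

bounded optimum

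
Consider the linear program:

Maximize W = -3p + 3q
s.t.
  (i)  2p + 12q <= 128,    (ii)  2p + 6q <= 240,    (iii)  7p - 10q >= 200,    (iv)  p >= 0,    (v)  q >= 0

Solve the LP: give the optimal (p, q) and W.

p = 200/7, q = 0, maximum W = -600/7

Feasible corners and W = -3p + 3q:
  (460/13, 62/13) → W = -1194/13
  (64, 0) → W = -192
  (200/7, 0) → W = -600/7

The optimum lies where 7p - 10q = 200 and q = 0.
Solving simultaneously gives p = 200/7, q = 0.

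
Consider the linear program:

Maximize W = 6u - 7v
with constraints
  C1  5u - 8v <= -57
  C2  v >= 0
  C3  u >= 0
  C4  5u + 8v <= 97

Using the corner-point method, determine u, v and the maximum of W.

Vertices and W = 6u - 7v:
  (0, 57/8) → W = -399/8
  (4, 77/8) → W = -347/8
  (0, 97/8) → W = -679/8

The binding constraints are 5u - 8v = -57 and 5u + 8v = 97.
Solving simultaneously gives u = 4, v = 77/8.

u = 4, v = 77/8, maximum W = -347/8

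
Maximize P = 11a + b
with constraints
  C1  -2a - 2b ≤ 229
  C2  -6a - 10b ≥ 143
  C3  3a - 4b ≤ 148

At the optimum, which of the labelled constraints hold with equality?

Extreme points and P = 11a + b:
  (-501/2, 136) → P = -5239/2
  (-310/7, -983/14) → P = -7803/14
  (454/27, -439/18) → P = 8671/54

The maximum is at (454/27, -439/18). Substituting into each constraint, equality holds for C2 and C3; the remaining constraints have slack.

C2 and C3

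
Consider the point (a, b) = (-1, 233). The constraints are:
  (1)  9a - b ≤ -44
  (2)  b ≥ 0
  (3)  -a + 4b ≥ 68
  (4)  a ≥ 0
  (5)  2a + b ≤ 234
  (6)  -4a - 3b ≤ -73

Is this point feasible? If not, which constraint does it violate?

not feasible — violates (4)

Constraint (4): a = -1, which is not ≥ 0. All other constraints are satisfied.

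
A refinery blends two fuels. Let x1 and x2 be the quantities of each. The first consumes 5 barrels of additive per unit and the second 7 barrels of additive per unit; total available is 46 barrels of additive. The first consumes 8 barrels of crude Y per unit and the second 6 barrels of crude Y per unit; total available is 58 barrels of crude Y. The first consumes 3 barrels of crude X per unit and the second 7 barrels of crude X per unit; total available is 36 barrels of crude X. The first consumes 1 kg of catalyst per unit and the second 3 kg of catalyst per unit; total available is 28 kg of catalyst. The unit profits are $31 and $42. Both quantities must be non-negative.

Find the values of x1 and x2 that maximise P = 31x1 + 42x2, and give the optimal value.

The optimum lies where 5x1 + 7x2 = 46 and 8x1 + 6x2 = 58.
Solving simultaneously gives x1 = 5, x2 = 3.

x1 = 5, x2 = 3, maximum P = 281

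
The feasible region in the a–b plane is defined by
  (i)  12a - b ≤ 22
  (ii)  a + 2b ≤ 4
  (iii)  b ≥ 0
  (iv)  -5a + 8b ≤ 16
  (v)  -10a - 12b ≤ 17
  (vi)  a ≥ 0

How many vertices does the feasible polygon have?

4

Intersecting each pair of boundary lines and keeping only the points that satisfy every inequality leaves:
  (48/25, 26/25)
  (11/6, 0)
  (0, 2)
  (0, 0)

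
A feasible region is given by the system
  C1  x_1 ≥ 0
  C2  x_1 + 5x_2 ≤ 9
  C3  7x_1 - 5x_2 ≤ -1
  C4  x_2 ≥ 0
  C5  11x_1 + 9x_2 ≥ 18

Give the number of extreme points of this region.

Of the 10 pairwise boundary intersections, those satisfying every inequality are:
  (1, 8/5)
  (9/46, 81/46)
  (81/118, 137/118)

3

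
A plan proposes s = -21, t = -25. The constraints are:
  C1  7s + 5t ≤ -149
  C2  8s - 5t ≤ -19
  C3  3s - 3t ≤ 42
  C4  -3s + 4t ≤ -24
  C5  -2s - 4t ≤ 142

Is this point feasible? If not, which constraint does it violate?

C1: -272 ≤ -149 ✓
C2: -43 ≤ -19 ✓
C3: 12 ≤ 42 ✓
C4: -37 ≤ -24 ✓
C5: 142 ≤ 142 ✓

feasible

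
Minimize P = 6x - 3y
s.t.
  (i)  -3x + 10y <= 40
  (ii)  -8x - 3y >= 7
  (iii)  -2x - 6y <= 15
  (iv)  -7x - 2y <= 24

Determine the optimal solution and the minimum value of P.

x = -80/19, y = 52/19, minimum P = -636/19

Feasible corners and P = 6x - 3y:
  (-190/89, 299/89) → P = -2037/89
  (-80/19, 52/19) → P = -636/19
  (1/14, -53/21) → P = 8
  (-3, -3/2) → P = -27/2

The optimum lies where -3x + 10y = 40 and -7x - 2y = 24.
Solving simultaneously gives x = -80/19, y = 52/19.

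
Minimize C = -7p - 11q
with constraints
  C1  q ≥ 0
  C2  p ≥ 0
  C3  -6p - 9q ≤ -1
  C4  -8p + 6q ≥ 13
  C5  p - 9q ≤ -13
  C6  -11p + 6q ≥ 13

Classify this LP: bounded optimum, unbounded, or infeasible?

unbounded

From the feasible point (0, 13/6), moving in the direction (0, 1) keeps every constraint satisfied while C decreases without bound.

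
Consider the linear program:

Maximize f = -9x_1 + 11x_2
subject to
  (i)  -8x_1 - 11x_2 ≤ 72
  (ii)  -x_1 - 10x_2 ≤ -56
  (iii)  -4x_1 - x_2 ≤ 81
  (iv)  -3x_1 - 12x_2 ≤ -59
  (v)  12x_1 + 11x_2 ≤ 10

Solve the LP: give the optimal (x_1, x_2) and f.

At the optimal vertex, -4x_1 - x_2 = 81 and 12x_1 + 11x_2 = 10.
Solving simultaneously gives x_1 = -901/32, x_2 = 253/8.

x_1 = -901/32, x_2 = 253/8, maximum f = 19241/32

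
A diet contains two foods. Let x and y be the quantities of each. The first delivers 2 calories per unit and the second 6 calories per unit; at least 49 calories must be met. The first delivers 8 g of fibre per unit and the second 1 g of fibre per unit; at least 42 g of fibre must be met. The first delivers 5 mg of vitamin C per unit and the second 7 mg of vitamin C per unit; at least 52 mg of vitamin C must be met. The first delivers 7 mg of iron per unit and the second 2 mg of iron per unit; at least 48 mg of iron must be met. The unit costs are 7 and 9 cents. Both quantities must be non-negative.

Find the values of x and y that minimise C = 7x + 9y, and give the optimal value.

x = 5, y = 13/2, minimum C = 187/2

Extreme points and C = 7x + 9y:
  (0, 42) → C = 378
  (49/2, 0) → C = 343/2
  (5, 13/2) → C = 187/2
  (4, 10) → C = 118
The feasible region is unbounded (it extends along (0, 1), (1, 0)), but C strictly increases along every unbounded feasible direction, so there is no improving ray and the minimum is attained at a vertex.

The optimum lies where 2x + 6y = 49 and 7x + 2y = 48.
Solving simultaneously gives x = 5, y = 13/2.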